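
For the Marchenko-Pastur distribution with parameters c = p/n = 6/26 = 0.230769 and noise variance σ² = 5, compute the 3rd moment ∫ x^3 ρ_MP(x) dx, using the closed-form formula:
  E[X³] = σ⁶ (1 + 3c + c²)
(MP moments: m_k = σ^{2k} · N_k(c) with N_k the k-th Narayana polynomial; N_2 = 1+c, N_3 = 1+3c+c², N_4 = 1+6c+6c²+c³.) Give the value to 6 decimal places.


E[X³] = σ⁶ (1 + 3c + c²) (third MP moment). With σ² = 5 (so σ⁶ = 125) and c = 6/26 = 0.230769: E[X³] = 125 · (1 + 3·0.230769 + (0.230769)²) = 125 · 1.745562.

So E[X^3] = 218.195266.


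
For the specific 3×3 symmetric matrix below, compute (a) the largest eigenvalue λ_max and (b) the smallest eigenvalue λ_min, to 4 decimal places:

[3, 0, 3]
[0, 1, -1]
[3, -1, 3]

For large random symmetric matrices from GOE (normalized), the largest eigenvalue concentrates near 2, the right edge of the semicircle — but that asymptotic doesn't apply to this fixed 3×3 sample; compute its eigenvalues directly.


Since M is real symmetric, all three eigenvalues are real; they are the roots of det(λI − M) = λ³ − (tr M) λ² + s λ − det M, where s is the sum of the principal 2×2 minors.
tr M = 3 + 1 + 3 = 7.
s = (3·1 − 0²) + (3·3 − 3²) + (1·3 − (-1)²) = 3 + 0 + 2 = 5.
det M (expand along row 1) = 3·2 − 0·3 + 3·(-3) = -3.
Characteristic polynomial: λ³ − 7λ² + 5λ + 3 = 0.
Substitute λ = y + (tr M)/3 = y + 2.333333 to remove the quadratic term: y³ + p·y + q = 0 with p = s − (tr M)²/3 = -11.333333 and q = −2(tr M)³/27 + (tr M)·s/3 − det M = -10.740741.
Three real roots ⇒ use the trigonometric (Viète) form: r = 2√(−p/3) = 3.887301, φ = arccos(3q/(p·r)) = arccos(0.731391) = 0.750437 rad.
y_k = r·cos(φ/3 − 2πk/3) for k = 0, 1, 2 gives y = 3.766314, -1.049796, -2.716518.
λ_k = y_k + 2.333333 gives λ = 6.0996, 1.2835, -0.3832 (check: the sum is 7.0000 = tr M).

Hence λ_max = 6.0996 and λ_min = -0.3832.


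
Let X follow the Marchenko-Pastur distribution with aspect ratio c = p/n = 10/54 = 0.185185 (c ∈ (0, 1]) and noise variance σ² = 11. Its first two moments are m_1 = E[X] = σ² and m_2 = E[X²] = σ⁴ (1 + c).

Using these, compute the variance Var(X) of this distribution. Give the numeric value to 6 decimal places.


m_1 = E[X] = σ² = 11, so m_1² = 121.
m_2 = E[X²] = σ⁴ (1 + c) = 121 · (1 + 0.185185) = 121 · 1.185185 = 143.407407.
(Note m_2 − m_1² simplifies to c · σ⁴ = 0.185185 · 121.)

Var(X) = m_2 − m_1² = 143.407407 − 121 = 22.407407.


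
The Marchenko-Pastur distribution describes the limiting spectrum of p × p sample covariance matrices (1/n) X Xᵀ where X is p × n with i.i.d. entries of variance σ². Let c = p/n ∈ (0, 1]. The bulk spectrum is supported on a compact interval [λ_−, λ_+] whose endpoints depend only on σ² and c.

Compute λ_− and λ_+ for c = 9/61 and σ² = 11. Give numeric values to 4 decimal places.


c = 9/61 = 0.147541; √c = 0.384111.
λ_− = σ² (1 − √c)² = 11 · (1 − 0.384111)² = 11 · (0.615889)² = 4.172517.
λ_+ = σ² (1 + √c)² = 11 · (1 + 0.384111)² = 11 · (1.384111)² = 21.073385.

Rounded to 4 decimal places: λ_− ≈ 4.1725, λ_+ ≈ 21.0734.


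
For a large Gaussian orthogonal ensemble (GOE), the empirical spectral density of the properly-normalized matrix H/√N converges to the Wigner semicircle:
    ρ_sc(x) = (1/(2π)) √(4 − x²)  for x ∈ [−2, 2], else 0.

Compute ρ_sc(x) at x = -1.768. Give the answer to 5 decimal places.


ρ_sc(x) = (1/(2π)) √(4 − x²). With x = -1.768:
  4 − x² = 4 − (-1.768)² = 4 − 3.125824 = 0.874176.
  √(4 − x²) = 0.934974.
  1/(2π) = 0.159155.
  ρ_sc(-1.768) = 0.159155 · 0.934974 = 0.148806.

Rounded to 5 decimal places: ρ_sc(-1.768) ≈ 0.14881.


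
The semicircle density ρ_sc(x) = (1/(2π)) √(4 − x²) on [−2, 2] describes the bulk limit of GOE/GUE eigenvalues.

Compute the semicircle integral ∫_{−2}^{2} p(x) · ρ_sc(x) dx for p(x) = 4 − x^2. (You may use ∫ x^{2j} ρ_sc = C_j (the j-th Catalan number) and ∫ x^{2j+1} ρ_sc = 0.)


Write p(x) = Σ a_i x^i, split into monomials and integrate each against ρ_sc separately.
Using ∫ x^{2j} ρ_sc = C_j = (1/(j+1)) C(2j, j) (Catalan numbers) and ∫ x^{2j+1} ρ_sc = 0 (odd monomials vanish by symmetry):
  i = 0 (even): a_0 · C_{0} = 4 · 1 = 4
  i = 2 (even): a_2 · C_{1} = -1 · 1 = -1

Summing the contributions: ∫_{−2}^{2} p(x) ρ_sc(x) dx = 4 + (-1) = 3.


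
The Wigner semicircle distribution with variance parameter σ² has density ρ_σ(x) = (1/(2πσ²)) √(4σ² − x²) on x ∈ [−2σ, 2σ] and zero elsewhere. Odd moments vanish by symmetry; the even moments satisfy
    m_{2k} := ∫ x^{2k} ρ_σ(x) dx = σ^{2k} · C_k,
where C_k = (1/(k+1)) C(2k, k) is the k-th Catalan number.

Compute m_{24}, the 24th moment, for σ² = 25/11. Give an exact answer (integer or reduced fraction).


By the scaled semicircle moment identity, m_{2k} = σ^{2k} · C_k with k = 12.
C_12 = (1/(k+1)) · C(2k, k) = (1/13) · C(24, 12) = (1/13) · 2704156 = 208012.
σ^{2k} = (σ²)^k = (25/11)^12 = 59604644775390625/3138428376721.

Therefore m_{24} = σ^{24} · C_12 = (59604644775390625/3138428376721) · 208012 = 12398481369018554687500/3138428376721.


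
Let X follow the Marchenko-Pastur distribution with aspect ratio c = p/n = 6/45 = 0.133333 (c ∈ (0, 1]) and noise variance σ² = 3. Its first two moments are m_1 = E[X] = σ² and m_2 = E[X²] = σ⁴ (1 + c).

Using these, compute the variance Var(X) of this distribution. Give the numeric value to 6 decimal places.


m_1 = E[X] = σ² = 3, so m_1² = 9.
m_2 = E[X²] = σ⁴ (1 + c) = 9 · (1 + 0.133333) = 9 · 1.133333 = 10.200000.
(Note m_2 − m_1² simplifies to c · σ⁴ = 0.133333 · 9.)

Var(X) = m_2 − m_1² = 10.200000 − 9 = 1.200000.


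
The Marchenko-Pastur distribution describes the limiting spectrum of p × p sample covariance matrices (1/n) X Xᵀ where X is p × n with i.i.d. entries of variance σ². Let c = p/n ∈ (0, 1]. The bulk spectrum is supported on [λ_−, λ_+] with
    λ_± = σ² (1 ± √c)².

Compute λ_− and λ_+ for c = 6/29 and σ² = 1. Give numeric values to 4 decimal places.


c = 6/29 = 0.206897; √c = 0.454859.
λ_− = σ² (1 − √c)² = 1 · (1 − 0.454859)² = 1 · (0.545141)² = 0.297179.
λ_+ = σ² (1 + √c)² = 1 · (1 + 0.454859)² = 1 · (1.454859)² = 2.116614.

Rounded to 4 decimal places: λ_− ≈ 0.2972, λ_+ ≈ 2.1166.


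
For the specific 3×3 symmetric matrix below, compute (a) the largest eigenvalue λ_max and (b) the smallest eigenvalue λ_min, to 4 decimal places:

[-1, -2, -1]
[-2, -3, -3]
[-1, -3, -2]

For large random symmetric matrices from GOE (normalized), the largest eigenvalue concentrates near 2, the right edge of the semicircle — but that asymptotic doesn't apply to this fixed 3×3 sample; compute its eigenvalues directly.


Since M is real symmetric, all three eigenvalues are real; they are the roots of det(λI − M) = λ³ − (tr M) λ² + s λ − det M, where s is the sum of the principal 2×2 minors.
tr M = -1 + (-3) + (-2) = -6.
s = ((-1)·(-3) − (-2)²) + ((-1)·(-2) − (-1)²) + ((-3)·(-2) − (-3)²) = -1 + 1 + (-3) = -3.
det M (expand along row 1) = (-1)·(-3) − (-2)·1 + (-1)·3 = 2.
Characteristic polynomial: λ³ + 6λ² − 3λ − 2 = 0.
Substitute λ = y + (tr M)/3 = y − 2.000000 to remove the quadratic term: y³ + p·y + q = 0 with p = s − (tr M)²/3 = -15.000000 and q = −2(tr M)³/27 + (tr M)·s/3 − det M = 20.000000.
Three real roots ⇒ use the trigonometric (Viète) form: r = 2√(−p/3) = 4.472136, φ = arccos(3q/(p·r)) = arccos(-0.894427) = 2.677945 rad.
y_k = r·cos(φ/3 − 2πk/3) for k = 0, 1, 2 gives y = 2.805603, 1.613230, -4.418833.
λ_k = y_k − 2.000000 gives λ = 0.8056, -0.3868, -6.4188 (check: the sum is -6.0000 = tr M).

Hence λ_max = 0.8056 and λ_min = -6.4188.


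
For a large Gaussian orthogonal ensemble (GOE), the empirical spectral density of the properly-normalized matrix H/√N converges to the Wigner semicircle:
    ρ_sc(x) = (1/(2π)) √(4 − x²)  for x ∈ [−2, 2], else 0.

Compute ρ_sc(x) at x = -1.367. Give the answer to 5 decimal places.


ρ_sc(x) = (1/(2π)) √(4 − x²). With x = -1.367:
  4 − x² = 4 − (-1.367)² = 4 − 1.868689 = 2.131311.
  √(4 − x²) = 1.459901.
  1/(2π) = 0.159155.
  ρ_sc(-1.367) = 0.159155 · 1.459901 = 0.232350.

Rounded to 5 decimal places: ρ_sc(-1.367) ≈ 0.23235.


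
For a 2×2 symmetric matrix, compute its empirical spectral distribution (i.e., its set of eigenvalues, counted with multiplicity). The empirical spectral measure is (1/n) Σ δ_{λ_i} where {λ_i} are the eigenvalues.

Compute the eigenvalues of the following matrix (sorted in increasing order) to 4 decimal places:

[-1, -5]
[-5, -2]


Since M is real symmetric, both eigenvalues are real; they are the roots of det(λI − M) = λ² − (tr M) λ + det M.
tr M = -1 + (-2) = -3.
det M = (-1)·(-2) − (-5)² = 2 − 25 = -23.
Characteristic polynomial: λ² + 3λ − 23 = 0.
Discriminant Δ = (tr M)² − 4·det M = 9 − (-92) = 101; √Δ = 10.049876.
λ = (tr M ± √Δ)/2 = (-3 ± 10.049876)/2, giving (tr M − √Δ)/2 = -6.5249 and (tr M + √Δ)/2 = 3.5249.

Eigenvalues sorted in increasing order: [-6.5249, 3.5249].


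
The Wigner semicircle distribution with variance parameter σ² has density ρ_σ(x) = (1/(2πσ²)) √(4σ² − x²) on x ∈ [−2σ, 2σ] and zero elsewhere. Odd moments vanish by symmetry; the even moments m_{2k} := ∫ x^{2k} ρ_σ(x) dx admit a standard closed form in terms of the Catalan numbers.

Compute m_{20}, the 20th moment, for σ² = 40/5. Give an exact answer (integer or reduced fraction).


By the scaled semicircle moment identity, m_{2k} = σ^{2k} · C_k with k = 10.
C_10 = (1/(k+1)) · C(2k, k) = (1/11) · C(20, 10) = (1/11) · 184756 = 16796.
σ^{2k} = (σ²)^k = (40/5)^10 = 1073741824.

Therefore m_{20} = σ^{20} · C_10 = 1073741824 · 16796 = 18034567675904.


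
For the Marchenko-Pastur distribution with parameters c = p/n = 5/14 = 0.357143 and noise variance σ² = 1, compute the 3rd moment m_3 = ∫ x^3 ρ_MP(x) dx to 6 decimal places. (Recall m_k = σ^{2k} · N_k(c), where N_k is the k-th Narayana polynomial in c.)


E[X³] = σ⁶ (1 + 3c + c²) (third MP moment). With σ² = 1 (so σ⁶ = 1) and c = 5/14 = 0.357143: E[X³] = 1 · (1 + 3·0.357143 + (0.357143)²) = 1 · 2.198980.

So E[X^3] = 2.198980.


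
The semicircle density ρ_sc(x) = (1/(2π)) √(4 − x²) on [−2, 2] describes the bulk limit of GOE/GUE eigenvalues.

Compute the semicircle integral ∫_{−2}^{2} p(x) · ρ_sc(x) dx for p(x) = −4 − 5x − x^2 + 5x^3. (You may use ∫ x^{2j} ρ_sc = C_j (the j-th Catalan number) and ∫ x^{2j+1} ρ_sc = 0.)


Write p(x) = Σ a_i x^i, split into monomials and integrate each against ρ_sc separately.
Using ∫ x^{2j} ρ_sc = C_j = (1/(j+1)) C(2j, j) (Catalan numbers) and ∫ x^{2j+1} ρ_sc = 0 (odd monomials vanish by symmetry):
  i = 0 (even): a_0 · C_{0} = -4 · 1 = -4
  i = 1 (odd): ∫ x^1 ρ_sc = 0 (vanishes)
  i = 2 (even): a_2 · C_{1} = -1 · 1 = -1
  i = 3 (odd): ∫ x^3 ρ_sc = 0 (vanishes)

Summing the contributions: ∫_{−2}^{2} p(x) ρ_sc(x) dx = (-4) + (-1) = -5.


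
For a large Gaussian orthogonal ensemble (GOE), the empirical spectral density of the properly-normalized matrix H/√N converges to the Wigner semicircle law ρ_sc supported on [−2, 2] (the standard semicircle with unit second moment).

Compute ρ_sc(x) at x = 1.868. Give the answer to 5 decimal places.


ρ_sc(x) = (1/(2π)) √(4 − x²). With x = 1.868:
  4 − x² = 4 − (1.868)² = 4 − 3.489424 = 0.510576.
  √(4 − x²) = 0.714546.
  1/(2π) = 0.159155.
  ρ_sc(1.868) = 0.159155 · 0.714546 = 0.113724.

Rounded to 5 decimal places: ρ_sc(1.868) ≈ 0.11372.


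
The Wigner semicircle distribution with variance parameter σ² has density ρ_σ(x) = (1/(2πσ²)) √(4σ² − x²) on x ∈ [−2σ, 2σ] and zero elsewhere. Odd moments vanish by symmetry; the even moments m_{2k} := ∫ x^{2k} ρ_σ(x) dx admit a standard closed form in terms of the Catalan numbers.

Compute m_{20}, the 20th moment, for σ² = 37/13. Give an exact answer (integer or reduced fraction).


By the scaled semicircle moment identity, m_{2k} = σ^{2k} · C_k with k = 10.
C_10 = (1/(k+1)) · C(2k, k) = (1/11) · C(20, 10) = (1/11) · 184756 = 16796.
σ^{2k} = (σ²)^k = (37/13)^10 = 4808584372417849/137858491849.

Therefore m_{20} = σ^{20} · C_10 = (4808584372417849/137858491849) · 16796 = 6212691009163860908/10604499373.


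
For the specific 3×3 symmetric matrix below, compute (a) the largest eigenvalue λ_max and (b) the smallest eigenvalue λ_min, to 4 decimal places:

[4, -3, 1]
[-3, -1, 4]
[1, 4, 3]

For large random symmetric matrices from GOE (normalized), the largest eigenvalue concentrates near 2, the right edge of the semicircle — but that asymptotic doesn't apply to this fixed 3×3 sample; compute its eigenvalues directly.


Since M is real symmetric, all three eigenvalues are real; they are the roots of det(λI − M) = λ³ − (tr M) λ² + s λ − det M, where s is the sum of the principal 2×2 minors.
tr M = 4 + (-1) + 3 = 6.
s = (4·(-1) − (-3)²) + (4·3 − 1²) + ((-1)·3 − 4²) = -13 + 11 + (-19) = -21.
det M (expand along row 1) = 4·(-19) − (-3)·(-13) + 1·(-11) = -126.
Characteristic polynomial: λ³ − 6λ² − 21λ + 126 = 0.
Substitute λ = y + (tr M)/3 = y + 2.000000 to remove the quadratic term: y³ + p·y + q = 0 with p = s − (tr M)²/3 = -33.000000 and q = −2(tr M)³/27 + (tr M)·s/3 − det M = 68.000000.
Three real roots ⇒ use the trigonometric (Viète) form: r = 2√(−p/3) = 6.633250, φ = arccos(3q/(p·r)) = arccos(-0.931944) = 2.770534 rad.
y_k = r·cos(φ/3 − 2πk/3) for k = 0, 1, 2 gives y = 4.000000, 2.582576, -6.582576.
λ_k = y_k + 2.000000 gives λ = 6.0000, 4.5826, -4.5826 (check: the sum is 6.0000 = tr M).

Hence λ_max = 6.0000 and λ_min = -4.5826.


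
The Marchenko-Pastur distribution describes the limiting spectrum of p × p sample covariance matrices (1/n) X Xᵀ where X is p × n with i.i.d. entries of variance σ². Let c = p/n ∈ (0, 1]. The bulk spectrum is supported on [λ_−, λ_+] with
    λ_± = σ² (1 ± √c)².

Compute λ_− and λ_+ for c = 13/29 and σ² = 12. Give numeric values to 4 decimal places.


c = 13/29 = 0.448276; √c = 0.669534.
λ_− = σ² (1 − √c)² = 12 · (1 − 0.669534)² = 12 · (0.330466)² = 1.310493.
λ_+ = σ² (1 + √c)² = 12 · (1 + 0.669534)² = 12 · (1.669534)² = 33.448128.

Rounded to 4 decimal places: λ_− ≈ 1.3105, λ_+ ≈ 33.4481.


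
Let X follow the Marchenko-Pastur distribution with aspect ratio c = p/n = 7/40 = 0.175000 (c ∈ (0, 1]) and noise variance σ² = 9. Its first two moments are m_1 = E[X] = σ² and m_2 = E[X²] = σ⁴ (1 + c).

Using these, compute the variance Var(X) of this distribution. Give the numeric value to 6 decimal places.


m_1 = E[X] = σ² = 9, so m_1² = 81.
m_2 = E[X²] = σ⁴ (1 + c) = 81 · (1 + 0.175000) = 81 · 1.175000 = 95.175000.
(Note m_2 − m_1² simplifies to c · σ⁴ = 0.175000 · 81.)

Var(X) = m_2 − m_1² = 95.175000 − 81 = 14.175000.


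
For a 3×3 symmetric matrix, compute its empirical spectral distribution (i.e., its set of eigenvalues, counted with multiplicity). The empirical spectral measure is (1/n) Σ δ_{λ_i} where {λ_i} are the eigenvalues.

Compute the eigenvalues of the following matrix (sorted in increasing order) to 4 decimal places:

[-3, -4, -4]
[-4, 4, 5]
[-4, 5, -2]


Since M is real symmetric, all three eigenvalues are real; they are the roots of det(λI − M) = λ³ − (tr M) λ² + s λ − det M, where s is the sum of the principal 2×2 minors.
tr M = -3 + 4 + (-2) = -1.
s = ((-3)·4 − (-4)²) + ((-3)·(-2) − (-4)²) + (4·(-2) − 5²) = -28 + (-10) + (-33) = -71.
det M (expand along row 1) = (-3)·(-33) − (-4)·28 + (-4)·(-4) = 227.
Characteristic polynomial: λ³ + λ² − 71λ − 227 = 0.
Substitute λ = y + (tr M)/3 = y − 0.333333 to remove the quadratic term: y³ + p·y + q = 0 with p = s − (tr M)²/3 = -71.333333 and q = −2(tr M)³/27 + (tr M)·s/3 − det M = -203.259259.
Three real roots ⇒ use the trigonometric (Viète) form: r = 2√(−p/3) = 9.752493, φ = arccos(3q/(p·r)) = arccos(0.876523) = 0.502205 rad.
y_k = r·cos(φ/3 − 2πk/3) for k = 0, 1, 2 gives y = 9.616163, -3.400817, -6.215346.
λ_k = y_k − 0.333333 gives λ = 9.2828, -3.7341, -6.5487 (check: the sum is -1.0000 = tr M).

Eigenvalues sorted in increasing order: [-6.5487, -3.7341, 9.2828].


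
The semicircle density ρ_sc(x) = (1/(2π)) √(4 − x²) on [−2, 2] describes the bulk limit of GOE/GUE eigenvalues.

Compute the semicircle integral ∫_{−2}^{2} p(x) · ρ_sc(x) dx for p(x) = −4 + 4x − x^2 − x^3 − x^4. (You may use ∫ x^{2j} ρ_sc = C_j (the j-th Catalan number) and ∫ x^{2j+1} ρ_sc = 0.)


Write p(x) = Σ a_i x^i, split into monomials and integrate each against ρ_sc separately.
Using ∫ x^{2j} ρ_sc = C_j = (1/(j+1)) C(2j, j) (Catalan numbers) and ∫ x^{2j+1} ρ_sc = 0 (odd monomials vanish by symmetry):
  i = 0 (even): a_0 · C_{0} = -4 · 1 = -4
  i = 1 (odd): ∫ x^1 ρ_sc = 0 (vanishes)
  i = 2 (even): a_2 · C_{1} = -1 · 1 = -1
  i = 3 (odd): ∫ x^3 ρ_sc = 0 (vanishes)
  i = 4 (even): a_4 · C_{2} = -1 · 2 = -2

Summing the contributions: ∫_{−2}^{2} p(x) ρ_sc(x) dx = (-4) + (-1) + (-2) = -7.


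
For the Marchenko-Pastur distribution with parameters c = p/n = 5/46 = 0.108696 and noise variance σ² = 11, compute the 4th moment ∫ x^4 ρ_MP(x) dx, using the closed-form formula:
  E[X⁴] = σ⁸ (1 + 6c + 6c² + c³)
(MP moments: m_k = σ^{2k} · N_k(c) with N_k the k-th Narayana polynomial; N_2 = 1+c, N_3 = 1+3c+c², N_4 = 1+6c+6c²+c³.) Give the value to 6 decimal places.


E[X⁴] = σ⁸ (1 + 6c + 6c² + c³) (fourth MP moment). With σ² = 11 (so σ⁸ = 14641) and c = 5/46 = 0.108696: E[X⁴] = 14641 · (1 + 6·0.108696 + 6·(0.108696)² + (0.108696)³) = 14641 · 1.724347.

So E[X^4] = 25246.158472.


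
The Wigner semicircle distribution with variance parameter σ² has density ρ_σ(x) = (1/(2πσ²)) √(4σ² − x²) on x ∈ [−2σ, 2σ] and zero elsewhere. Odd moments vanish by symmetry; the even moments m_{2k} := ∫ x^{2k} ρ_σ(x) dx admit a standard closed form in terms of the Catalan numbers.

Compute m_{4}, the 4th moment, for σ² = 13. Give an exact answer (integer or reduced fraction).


By the scaled semicircle moment identity, m_{2k} = σ^{2k} · C_k with k = 2.
C_2 = (1/(k+1)) · C(2k, k) = (1/3) · C(4, 2) = (1/3) · 6 = 2.
σ^{2k} = (σ²)^k = (13)^2 = 169.

Therefore m_{4} = σ^{4} · C_2 = 169 · 2 = 338.


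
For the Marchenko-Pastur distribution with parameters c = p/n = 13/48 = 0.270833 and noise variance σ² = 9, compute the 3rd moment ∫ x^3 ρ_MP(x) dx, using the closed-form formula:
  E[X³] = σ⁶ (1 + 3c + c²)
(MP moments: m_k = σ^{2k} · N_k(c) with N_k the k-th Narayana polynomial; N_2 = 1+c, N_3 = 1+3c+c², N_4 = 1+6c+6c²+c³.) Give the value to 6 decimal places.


E[X³] = σ⁶ (1 + 3c + c²) (third MP moment). With σ² = 9 (so σ⁶ = 729) and c = 13/48 = 0.270833: E[X³] = 729 · (1 + 3·0.270833 + (0.270833)²) = 729 · 1.885851.

So E[X^3] = 1374.785156.


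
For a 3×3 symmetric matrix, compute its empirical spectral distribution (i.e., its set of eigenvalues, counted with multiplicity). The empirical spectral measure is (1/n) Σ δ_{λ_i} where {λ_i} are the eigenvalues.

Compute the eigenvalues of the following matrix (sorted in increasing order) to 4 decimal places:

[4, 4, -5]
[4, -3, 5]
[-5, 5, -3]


Since M is real symmetric, all three eigenvalues are real; they are the roots of det(λI − M) = λ³ − (tr M) λ² + s λ − det M, where s is the sum of the principal 2×2 minors.
tr M = 4 + (-3) + (-3) = -2.
s = (4·(-3) − 4²) + (4·(-3) − (-5)²) + ((-3)·(-3) − 5²) = -28 + (-37) + (-16) = -81.
det M (expand along row 1) = 4·(-16) − 4·13 + (-5)·5 = -141.
Characteristic polynomial: λ³ + 2λ² − 81λ + 141 = 0.
Substitute λ = y + (tr M)/3 = y − 0.666667 to remove the quadratic term: y³ + p·y + q = 0 with p = s − (tr M)²/3 = -82.333333 and q = −2(tr M)³/27 + (tr M)·s/3 − det M = 195.592593.
Three real roots ⇒ use the trigonometric (Viète) form: r = 2√(−p/3) = 10.477489, φ = arccos(3q/(p·r)) = arccos(-0.680206) = 2.318841 rad.
y_k = r·cos(φ/3 − 2πk/3) for k = 0, 1, 2 gives y = 7.500375, 2.585554, -10.085929.
λ_k = y_k − 0.666667 gives λ = 6.8337, 1.9189, -10.7526 (check: the sum is -2.0000 = tr M).

Eigenvalues sorted in increasing order: [-10.7526, 1.9189, 6.8337].


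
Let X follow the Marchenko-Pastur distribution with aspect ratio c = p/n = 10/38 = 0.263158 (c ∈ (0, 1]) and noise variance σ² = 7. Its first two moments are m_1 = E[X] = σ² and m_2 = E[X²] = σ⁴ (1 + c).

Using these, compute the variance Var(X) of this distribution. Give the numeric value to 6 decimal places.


m_1 = E[X] = σ² = 7, so m_1² = 49.
m_2 = E[X²] = σ⁴ (1 + c) = 49 · (1 + 0.263158) = 49 · 1.263158 = 61.894737.
(Note m_2 − m_1² simplifies to c · σ⁴ = 0.263158 · 49.)

Var(X) = m_2 − m_1² = 61.894737 − 49 = 12.894737.


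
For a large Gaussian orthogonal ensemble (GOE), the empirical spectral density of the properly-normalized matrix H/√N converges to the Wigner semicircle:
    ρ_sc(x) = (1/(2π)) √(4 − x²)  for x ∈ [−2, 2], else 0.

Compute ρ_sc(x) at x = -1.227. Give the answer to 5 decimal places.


ρ_sc(x) = (1/(2π)) √(4 − x²). With x = -1.227:
  4 − x² = 4 − (-1.227)² = 4 − 1.505529 = 2.494471.
  √(4 − x²) = 1.579389.
  1/(2π) = 0.159155.
  ρ_sc(-1.227) = 0.159155 · 1.579389 = 0.251368.

Rounded to 5 decimal places: ρ_sc(-1.227) ≈ 0.25137.


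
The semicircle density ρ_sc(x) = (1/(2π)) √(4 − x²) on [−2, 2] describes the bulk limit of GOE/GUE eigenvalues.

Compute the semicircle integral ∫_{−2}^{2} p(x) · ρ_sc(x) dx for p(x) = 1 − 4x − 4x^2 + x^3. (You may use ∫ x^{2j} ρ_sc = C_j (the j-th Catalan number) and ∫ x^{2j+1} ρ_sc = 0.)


Write p(x) = Σ a_i x^i, split into monomials and integrate each against ρ_sc separately.
Using ∫ x^{2j} ρ_sc = C_j = (1/(j+1)) C(2j, j) (Catalan numbers) and ∫ x^{2j+1} ρ_sc = 0 (odd monomials vanish by symmetry):
  i = 0 (even): a_0 · C_{0} = 1 · 1 = 1
  i = 1 (odd): ∫ x^1 ρ_sc = 0 (vanishes)
  i = 2 (even): a_2 · C_{1} = -4 · 1 = -4
  i = 3 (odd): ∫ x^3 ρ_sc = 0 (vanishes)

Summing the contributions: ∫_{−2}^{2} p(x) ρ_sc(x) dx = 1 + (-4) = -3.


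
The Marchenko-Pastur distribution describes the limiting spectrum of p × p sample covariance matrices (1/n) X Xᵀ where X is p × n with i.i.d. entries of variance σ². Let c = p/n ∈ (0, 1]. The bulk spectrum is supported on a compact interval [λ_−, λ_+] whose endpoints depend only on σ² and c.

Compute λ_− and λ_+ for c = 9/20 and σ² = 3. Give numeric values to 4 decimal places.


c = 9/20 = 0.450000; √c = 0.670820.
λ_− = σ² (1 − √c)² = 3 · (1 − 0.670820)² = 3 · (0.329180)² = 0.325078.
λ_+ = σ² (1 + √c)² = 3 · (1 + 0.670820)² = 3 · (1.670820)² = 8.374922.

Rounded to 4 decimal places: λ_− ≈ 0.3251, λ_+ ≈ 8.3749.


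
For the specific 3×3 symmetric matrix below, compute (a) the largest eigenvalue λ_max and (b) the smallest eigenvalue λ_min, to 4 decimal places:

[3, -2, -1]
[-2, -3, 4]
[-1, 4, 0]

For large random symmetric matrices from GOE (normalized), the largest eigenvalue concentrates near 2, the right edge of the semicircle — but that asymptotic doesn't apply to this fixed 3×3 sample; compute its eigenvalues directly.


Since M is real symmetric, all three eigenvalues are real; they are the roots of det(λI − M) = λ³ − (tr M) λ² + s λ − det M, where s is the sum of the principal 2×2 minors.
tr M = 3 + (-3) + 0 = 0.
s = (3·(-3) − (-2)²) + (3·0 − (-1)²) + ((-3)·0 − 4²) = -13 + (-1) + (-16) = -30.
det M (expand along row 1) = 3·(-16) − (-2)·4 + (-1)·(-11) = -29.
Characteristic polynomial: λ³ − 30λ + 29 = 0.
Substitute λ = y + (tr M)/3 = y + 0.000000 to remove the quadratic term: y³ + p·y + q = 0 with p = s − (tr M)²/3 = -30.000000 and q = −2(tr M)³/27 + (tr M)·s/3 − det M = 29.000000.
Three real roots ⇒ use the trigonometric (Viète) form: r = 2√(−p/3) = 6.324555, φ = arccos(3q/(p·r)) = arccos(-0.458530) = 2.047137 rad.
y_k = r·cos(φ/3 − 2πk/3) for k = 0, 1, 2 gives y = 4.908327, 1.000000, -5.908327.
λ_k = y_k + 0.000000 gives λ = 4.9083, 1.0000, -5.9083 (check: the sum is 0.0000 = tr M).

Hence λ_max = 4.9083 and λ_min = -5.9083.


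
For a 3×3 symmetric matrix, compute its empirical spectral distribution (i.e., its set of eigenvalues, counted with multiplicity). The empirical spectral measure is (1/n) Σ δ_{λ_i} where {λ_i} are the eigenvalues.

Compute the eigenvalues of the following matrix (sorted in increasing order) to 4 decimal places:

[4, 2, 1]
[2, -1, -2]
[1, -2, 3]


Since M is real symmetric, all three eigenvalues are real; they are the roots of det(λI − M) = λ³ − (tr M) λ² + s λ − det M, where s is the sum of the principal 2×2 minors.
tr M = 4 + (-1) + 3 = 6.
s = (4·(-1) − 2²) + (4·3 − 1²) + ((-1)·3 − (-2)²) = -8 + 11 + (-7) = -4.
det M (expand along row 1) = 4·(-7) − 2·8 + 1·(-3) = -47.
Characteristic polynomial: λ³ − 6λ² − 4λ + 47 = 0.
Substitute λ = y + (tr M)/3 = y + 2.000000 to remove the quadratic term: y³ + p·y + q = 0 with p = s − (tr M)²/3 = -16.000000 and q = −2(tr M)³/27 + (tr M)·s/3 − det M = 23.000000.
Three real roots ⇒ use the trigonometric (Viète) form: r = 2√(−p/3) = 4.618802, φ = arccos(3q/(p·r)) = arccos(-0.933684) = 2.775362 rad.
y_k = r·cos(φ/3 − 2πk/3) for k = 0, 1, 2 gives y = 2.779310, 1.805118, -4.584428.
λ_k = y_k + 2.000000 gives λ = 4.7793, 3.8051, -2.5844 (check: the sum is 6.0000 = tr M).

Eigenvalues sorted in increasing order: [-2.5844, 3.8051, 4.7793].


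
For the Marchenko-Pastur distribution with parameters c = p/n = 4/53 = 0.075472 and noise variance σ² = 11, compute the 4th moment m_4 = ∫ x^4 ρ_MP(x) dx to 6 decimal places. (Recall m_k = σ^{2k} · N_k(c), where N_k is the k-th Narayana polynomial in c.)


E[X⁴] = σ⁸ (1 + 6c + 6c² + c³) (fourth MP moment). With σ² = 11 (so σ⁸ = 14641) and c = 4/53 = 0.075472: E[X⁴] = 14641 · (1 + 6·0.075472 + 6·(0.075472)² + (0.075472)³) = 14641 · 1.487436.

So E[X^4] = 21777.549554.


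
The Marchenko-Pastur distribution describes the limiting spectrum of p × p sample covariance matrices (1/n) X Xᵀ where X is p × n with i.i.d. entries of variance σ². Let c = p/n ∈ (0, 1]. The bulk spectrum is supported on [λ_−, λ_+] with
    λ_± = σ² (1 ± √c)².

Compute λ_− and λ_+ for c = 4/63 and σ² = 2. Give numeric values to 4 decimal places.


c = 4/63 = 0.063492; √c = 0.251976.
λ_− = σ² (1 − √c)² = 2 · (1 − 0.251976)² = 2 · (0.748024)² = 1.119079.
λ_+ = σ² (1 + √c)² = 2 · (1 + 0.251976)² = 2 · (1.251976)² = 3.134889.

Rounded to 4 decimal places: λ_− ≈ 1.1191, λ_+ ≈ 3.1349.


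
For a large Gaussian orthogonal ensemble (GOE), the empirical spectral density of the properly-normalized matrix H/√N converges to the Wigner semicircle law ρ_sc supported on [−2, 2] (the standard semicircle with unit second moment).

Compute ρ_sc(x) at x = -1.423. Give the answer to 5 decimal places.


ρ_sc(x) = (1/(2π)) √(4 − x²). With x = -1.423:
  4 − x² = 4 − (-1.423)² = 4 − 2.024929 = 1.975071.
  √(4 − x²) = 1.405372.
  1/(2π) = 0.159155.
  ρ_sc(-1.423) = 0.159155 · 1.405372 = 0.223672.

Rounded to 5 decimal places: ρ_sc(-1.423) ≈ 0.22367.


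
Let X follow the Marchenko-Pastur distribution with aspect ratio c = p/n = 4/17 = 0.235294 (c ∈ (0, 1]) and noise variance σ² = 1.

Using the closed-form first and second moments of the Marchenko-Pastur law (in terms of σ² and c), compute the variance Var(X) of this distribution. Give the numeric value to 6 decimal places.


Recall the MP moments m_1 = E[X] = σ² and m_2 = E[X²] = σ⁴ (1 + c).
m_1 = E[X] = σ² = 1, so m_1² = 1.
m_2 = E[X²] = σ⁴ (1 + c) = 1 · (1 + 0.235294) = 1 · 1.235294 = 1.235294.
(Note m_2 − m_1² simplifies to c · σ⁴ = 0.235294 · 1.)

Var(X) = m_2 − m_1² = 1.235294 − 1 = 0.235294.


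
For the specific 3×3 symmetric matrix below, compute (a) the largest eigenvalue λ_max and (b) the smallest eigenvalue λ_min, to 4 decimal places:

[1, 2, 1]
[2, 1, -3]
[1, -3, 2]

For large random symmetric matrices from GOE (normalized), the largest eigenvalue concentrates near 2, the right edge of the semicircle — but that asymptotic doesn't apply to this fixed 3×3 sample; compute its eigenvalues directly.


Since M is real symmetric, all three eigenvalues are real; they are the roots of det(λI − M) = λ³ − (tr M) λ² + s λ − det M, where s is the sum of the principal 2×2 minors.
tr M = 1 + 1 + 2 = 4.
s = (1·1 − 2²) + (1·2 − 1²) + (1·2 − (-3)²) = -3 + 1 + (-7) = -9.
det M (expand along row 1) = 1·(-7) − 2·7 + 1·(-7) = -28.
Characteristic polynomial: λ³ − 4λ² − 9λ + 28 = 0.
Substitute λ = y + (tr M)/3 = y + 1.333333 to remove the quadratic term: y³ + p·y + q = 0 with p = s − (tr M)²/3 = -14.333333 and q = −2(tr M)³/27 + (tr M)·s/3 − det M = 11.259259.
Three real roots ⇒ use the trigonometric (Viète) form: r = 2√(−p/3) = 4.371626, φ = arccos(3q/(p·r)) = arccos(-0.539065) = 2.140123 rad.
y_k = r·cos(φ/3 − 2πk/3) for k = 0, 1, 2 gives y = 3.305640, 0.824656, -4.130297.
λ_k = y_k + 1.333333 gives λ = 4.6390, 2.1580, -2.7970 (check: the sum is 4.0000 = tr M).

Hence λ_max = 4.6390 and λ_min = -2.7970.


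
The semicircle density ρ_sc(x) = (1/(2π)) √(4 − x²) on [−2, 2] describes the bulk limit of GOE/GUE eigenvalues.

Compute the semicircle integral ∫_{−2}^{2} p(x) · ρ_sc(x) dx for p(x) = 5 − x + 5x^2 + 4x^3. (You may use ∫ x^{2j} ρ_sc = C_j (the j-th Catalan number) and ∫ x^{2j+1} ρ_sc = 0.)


Write p(x) = Σ a_i x^i, split into monomials and integrate each against ρ_sc separately.
Using ∫ x^{2j} ρ_sc = C_j = (1/(j+1)) C(2j, j) (Catalan numbers) and ∫ x^{2j+1} ρ_sc = 0 (odd monomials vanish by symmetry):
  i = 0 (even): a_0 · C_{0} = 5 · 1 = 5
  i = 1 (odd): ∫ x^1 ρ_sc = 0 (vanishes)
  i = 2 (even): a_2 · C_{1} = 5 · 1 = 5
  i = 3 (odd): ∫ x^3 ρ_sc = 0 (vanishes)

Summing the contributions: ∫_{−2}^{2} p(x) ρ_sc(x) dx = 5 + 5 = 10.


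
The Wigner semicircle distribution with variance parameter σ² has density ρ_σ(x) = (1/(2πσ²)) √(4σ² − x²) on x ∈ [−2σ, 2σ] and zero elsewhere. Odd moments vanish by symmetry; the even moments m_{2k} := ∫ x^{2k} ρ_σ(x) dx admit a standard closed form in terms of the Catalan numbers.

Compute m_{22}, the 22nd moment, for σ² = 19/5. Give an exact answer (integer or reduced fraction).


By the scaled semicircle moment identity, m_{2k} = σ^{2k} · C_k with k = 11.
C_11 = (1/(k+1)) · C(2k, k) = (1/12) · C(22, 11) = (1/12) · 705432 = 58786.
σ^{2k} = (σ²)^k = (19/5)^11 = 116490258898219/48828125.

Therefore m_{22} = σ^{22} · C_11 = (116490258898219/48828125) · 58786 = 6847996359590702134/48828125.


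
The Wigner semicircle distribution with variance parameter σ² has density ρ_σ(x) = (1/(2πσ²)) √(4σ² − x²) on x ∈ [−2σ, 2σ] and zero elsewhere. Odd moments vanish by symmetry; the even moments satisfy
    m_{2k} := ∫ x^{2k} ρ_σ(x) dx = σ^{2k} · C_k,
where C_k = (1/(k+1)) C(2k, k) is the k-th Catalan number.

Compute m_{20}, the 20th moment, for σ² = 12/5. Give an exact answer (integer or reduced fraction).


By the scaled semicircle moment identity, m_{2k} = σ^{2k} · C_k with k = 10.
C_10 = (1/(k+1)) · C(2k, k) = (1/11) · C(20, 10) = (1/11) · 184756 = 16796.
σ^{2k} = (σ²)^k = (12/5)^10 = 61917364224/9765625.

Therefore m_{20} = σ^{20} · C_10 = (61917364224/9765625) · 16796 = 1039964049506304/9765625.


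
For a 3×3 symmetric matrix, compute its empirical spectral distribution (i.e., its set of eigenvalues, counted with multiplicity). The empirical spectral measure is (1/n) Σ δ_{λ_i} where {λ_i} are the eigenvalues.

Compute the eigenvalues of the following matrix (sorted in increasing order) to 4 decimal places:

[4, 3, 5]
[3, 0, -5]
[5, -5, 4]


Since M is real symmetric, all three eigenvalues are real; they are the roots of det(λI − M) = λ³ − (tr M) λ² + s λ − det M, where s is the sum of the principal 2×2 minors.
tr M = 4 + 0 + 4 = 8.
s = (4·0 − 3²) + (4·4 − 5²) + (0·4 − (-5)²) = -9 + (-9) + (-25) = -43.
det M (expand along row 1) = 4·(-25) − 3·37 + 5·(-15) = -286.
Characteristic polynomial: λ³ − 8λ² − 43λ + 286 = 0.
Substitute λ = y + (tr M)/3 = y + 2.666667 to remove the quadratic term: y³ + p·y + q = 0 with p = s − (tr M)²/3 = -64.333333 and q = −2(tr M)³/27 + (tr M)·s/3 − det M = 133.407407.
Three real roots ⇒ use the trigonometric (Viète) form: r = 2√(−p/3) = 9.261629, φ = arccos(3q/(p·r)) = arccos(-0.671704) = 2.307302 rad.
y_k = r·cos(φ/3 − 2πk/3) for k = 0, 1, 2 gives y = 6.654817, 2.250977, -8.905795.
λ_k = y_k + 2.666667 gives λ = 9.3215, 4.9176, -6.2391 (check: the sum is 8.0000 = tr M).

Eigenvalues sorted in increasing order: [-6.2391, 4.9176, 9.3215].


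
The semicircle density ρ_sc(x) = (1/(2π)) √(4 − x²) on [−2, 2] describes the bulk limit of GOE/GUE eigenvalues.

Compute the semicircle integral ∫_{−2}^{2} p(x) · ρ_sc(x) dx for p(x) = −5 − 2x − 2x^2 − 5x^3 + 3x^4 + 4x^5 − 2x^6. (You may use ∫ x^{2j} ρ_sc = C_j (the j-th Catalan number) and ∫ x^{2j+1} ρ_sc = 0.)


Write p(x) = Σ a_i x^i, split into monomials and integrate each against ρ_sc separately.
Using ∫ x^{2j} ρ_sc = C_j = (1/(j+1)) C(2j, j) (Catalan numbers) and ∫ x^{2j+1} ρ_sc = 0 (odd monomials vanish by symmetry):
  i = 0 (even): a_0 · C_{0} = -5 · 1 = -5
  i = 1 (odd): ∫ x^1 ρ_sc = 0 (vanishes)
  i = 2 (even): a_2 · C_{1} = -2 · 1 = -2
  i = 3 (odd): ∫ x^3 ρ_sc = 0 (vanishes)
  i = 4 (even): a_4 · C_{2} = 3 · 2 = 6
  i = 5 (odd): ∫ x^5 ρ_sc = 0 (vanishes)
  i = 6 (even): a_6 · C_{3} = -2 · 5 = -10

Summing the contributions: ∫_{−2}^{2} p(x) ρ_sc(x) dx = (-5) + (-2) + 6 + (-10) = -11.


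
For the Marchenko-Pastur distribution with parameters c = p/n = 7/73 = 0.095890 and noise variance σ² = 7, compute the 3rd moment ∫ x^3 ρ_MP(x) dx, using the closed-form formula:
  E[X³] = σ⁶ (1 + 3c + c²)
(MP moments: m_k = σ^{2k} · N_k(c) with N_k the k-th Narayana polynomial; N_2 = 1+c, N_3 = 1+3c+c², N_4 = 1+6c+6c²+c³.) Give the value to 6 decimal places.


E[X³] = σ⁶ (1 + 3c + c²) (third MP moment). With σ² = 7 (so σ⁶ = 343) and c = 7/73 = 0.095890: E[X³] = 343 · (1 + 3·0.095890 + (0.095890)²) = 343 · 1.296866.

So E[X^3] = 444.825108.


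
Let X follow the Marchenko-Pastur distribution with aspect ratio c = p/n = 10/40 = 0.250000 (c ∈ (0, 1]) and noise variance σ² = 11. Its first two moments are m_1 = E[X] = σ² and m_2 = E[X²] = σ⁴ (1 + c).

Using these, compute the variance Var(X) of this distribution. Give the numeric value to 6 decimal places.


m_1 = E[X] = σ² = 11, so m_1² = 121.
m_2 = E[X²] = σ⁴ (1 + c) = 121 · (1 + 0.250000) = 121 · 1.250000 = 151.250000.
(Note m_2 − m_1² simplifies to c · σ⁴ = 0.250000 · 121.)

Var(X) = m_2 − m_1² = 151.250000 − 121 = 30.250000.


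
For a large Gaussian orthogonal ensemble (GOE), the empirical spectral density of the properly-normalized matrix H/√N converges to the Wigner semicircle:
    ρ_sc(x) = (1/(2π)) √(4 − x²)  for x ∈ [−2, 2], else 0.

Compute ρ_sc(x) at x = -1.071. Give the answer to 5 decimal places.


ρ_sc(x) = (1/(2π)) √(4 − x²). With x = -1.071:
  4 − x² = 4 − (-1.071)² = 4 − 1.147041 = 2.852959.
  √(4 − x²) = 1.689070.
  1/(2π) = 0.159155.
  ρ_sc(-1.071) = 0.159155 · 1.689070 = 0.268824.

Rounded to 5 decimal places: ρ_sc(-1.071) ≈ 0.26882.


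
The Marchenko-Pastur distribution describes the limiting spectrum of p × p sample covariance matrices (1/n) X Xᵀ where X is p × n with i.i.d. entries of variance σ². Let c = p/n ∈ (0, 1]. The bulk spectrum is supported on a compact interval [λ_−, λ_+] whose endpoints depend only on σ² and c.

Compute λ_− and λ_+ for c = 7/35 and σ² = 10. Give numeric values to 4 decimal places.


c = 7/35 = 0.200000; √c = 0.447214.
λ_− = σ² (1 − √c)² = 10 · (1 − 0.447214)² = 10 · (0.552786)² = 3.055728.
λ_+ = σ² (1 + √c)² = 10 · (1 + 0.447214)² = 10 · (1.447214)² = 20.944272.

Rounded to 4 decimal places: λ_− ≈ 3.0557, λ_+ ≈ 20.9443.


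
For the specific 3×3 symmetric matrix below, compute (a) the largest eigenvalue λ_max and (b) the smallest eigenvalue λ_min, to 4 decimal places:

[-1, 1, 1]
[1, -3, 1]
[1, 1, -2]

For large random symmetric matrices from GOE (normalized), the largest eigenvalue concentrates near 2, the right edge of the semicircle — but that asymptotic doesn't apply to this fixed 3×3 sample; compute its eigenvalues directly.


Since M is real symmetric, all three eigenvalues are real; they are the roots of det(λI − M) = λ³ − (tr M) λ² + s λ − det M, where s is the sum of the principal 2×2 minors.
tr M = -1 + (-3) + (-2) = -6.
s = ((-1)·(-3) − 1²) + ((-1)·(-2) − 1²) + ((-3)·(-2) − 1²) = 2 + 1 + 5 = 8.
det M (expand along row 1) = (-1)·5 − 1·(-3) + 1·4 = 2.
Characteristic polynomial: λ³ + 6λ² + 8λ − 2 = 0.
Substitute λ = y + (tr M)/3 = y − 2.000000 to remove the quadratic term: y³ + p·y + q = 0 with p = s − (tr M)²/3 = -4.000000 and q = −2(tr M)³/27 + (tr M)·s/3 − det M = -2.000000.
Three real roots ⇒ use the trigonometric (Viète) form: r = 2√(−p/3) = 2.309401, φ = arccos(3q/(p·r)) = arccos(0.649519) = 0.863845 rad.
y_k = r·cos(φ/3 − 2πk/3) for k = 0, 1, 2 gives y = 2.214320, -0.539189, -1.675131.
λ_k = y_k − 2.000000 gives λ = 0.2143, -2.5392, -3.6751 (check: the sum is -6.0000 = tr M).

Hence λ_max = 0.2143 and λ_min = -3.6751.


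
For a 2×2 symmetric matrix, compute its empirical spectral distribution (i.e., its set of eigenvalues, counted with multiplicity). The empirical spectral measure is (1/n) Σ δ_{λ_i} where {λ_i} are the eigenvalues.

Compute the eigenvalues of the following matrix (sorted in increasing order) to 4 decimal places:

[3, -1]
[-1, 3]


Since M is real symmetric, both eigenvalues are real; they are the roots of det(λI − M) = λ² − (tr M) λ + det M.
tr M = 3 + 3 = 6.
det M = 3·3 − (-1)² = 9 − 1 = 8.
Characteristic polynomial: λ² − 6λ + 8 = 0.
Discriminant Δ = (tr M)² − 4·det M = 36 − 32 = 4; √Δ = 2.000000.
λ = (tr M ± √Δ)/2 = (6 ± 2.000000)/2, giving (tr M − √Δ)/2 = 2.0000 and (tr M + √Δ)/2 = 4.0000.

Eigenvalues sorted in increasing order: [2.0000, 4.0000].


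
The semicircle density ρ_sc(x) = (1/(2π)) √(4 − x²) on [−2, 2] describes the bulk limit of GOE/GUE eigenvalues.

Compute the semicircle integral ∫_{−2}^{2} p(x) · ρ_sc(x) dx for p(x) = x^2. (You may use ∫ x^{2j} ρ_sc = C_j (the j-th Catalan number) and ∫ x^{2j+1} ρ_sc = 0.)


Write p(x) = Σ a_i x^i, split into monomials and integrate each against ρ_sc separately.
Using ∫ x^{2j} ρ_sc = C_j = (1/(j+1)) C(2j, j) (Catalan numbers) and ∫ x^{2j+1} ρ_sc = 0 (odd monomials vanish by symmetry):
  i = 2 (even): a_2 · C_{1} = 1 · 1 = 1

Summing the contributions: ∫_{−2}^{2} p(x) ρ_sc(x) dx = 1.


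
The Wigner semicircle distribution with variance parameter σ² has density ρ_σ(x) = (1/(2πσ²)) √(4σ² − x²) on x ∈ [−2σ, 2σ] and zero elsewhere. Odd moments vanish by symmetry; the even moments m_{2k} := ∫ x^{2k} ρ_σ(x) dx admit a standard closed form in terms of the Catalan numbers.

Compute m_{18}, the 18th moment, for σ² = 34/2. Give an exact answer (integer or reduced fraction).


By the scaled semicircle moment identity, m_{2k} = σ^{2k} · C_k with k = 9.
C_9 = (1/(k+1)) · C(2k, k) = (1/10) · C(18, 9) = (1/10) · 48620 = 4862.
σ^{2k} = (σ²)^k = (34/2)^9 = 118587876497.

Therefore m_{18} = σ^{18} · C_9 = 118587876497 · 4862 = 576574255528414.
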